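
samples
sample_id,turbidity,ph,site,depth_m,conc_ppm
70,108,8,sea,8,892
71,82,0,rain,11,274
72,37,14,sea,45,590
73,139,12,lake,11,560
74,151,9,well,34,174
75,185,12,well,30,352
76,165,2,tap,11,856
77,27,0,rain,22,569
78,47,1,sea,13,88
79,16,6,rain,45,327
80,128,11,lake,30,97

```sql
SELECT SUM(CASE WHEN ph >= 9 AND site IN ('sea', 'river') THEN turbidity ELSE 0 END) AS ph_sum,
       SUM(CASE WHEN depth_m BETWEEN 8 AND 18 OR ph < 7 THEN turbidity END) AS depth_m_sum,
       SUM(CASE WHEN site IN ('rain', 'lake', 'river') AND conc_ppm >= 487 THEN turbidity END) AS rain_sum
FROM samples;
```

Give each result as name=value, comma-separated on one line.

ph_sum=37, depth_m_sum=584, rain_sum=166

[ph_sum: ph >= 9 AND site IN ('sea', 'river')]
sample_id=70: ✗
sample_id=71: ✗
sample_id=72: ✓ → 37
sample_id=73: ✗
sample_id=74: ✗
sample_id=75: ✗
sample_id=76: ✗
sample_id=77: ✗
sample_id=78: ✗
sample_id=79: ✗
sample_id=80: ✗
ph_sum = 37
—
[depth_m_sum: depth_m BETWEEN 8 AND 18 OR ph < 7]
sample_id=70: ✓ → 108
sample_id=71: ✓ → 82
sample_id=72: ✗
sample_id=73: ✓ → 139
sample_id=74: ✗
sample_id=75: ✗
sample_id=76: ✓ → 165
sample_id=77: ✓ → 27
sample_id=78: ✓ → 47
sample_id=79: ✓ → 16
sample_id=80: ✗
depth_m_sum = 108 + 82 + 139 + 165 + 27 + 47 + 16 = 584
—
[rain_sum: site IN ('rain', 'lake', 'river') AND conc_ppm >= 487]
sample_id=70: ✗
sample_id=71: ✗
sample_id=72: ✗
sample_id=73: ✓ → 139
sample_id=74: ✗
sample_id=75: ✗
sample_id=76: ✗
sample_id=77: ✓ → 27
sample_id=78: ✗
sample_id=79: ✗
sample_id=80: ✗
rain_sum = 139 + 27 = 166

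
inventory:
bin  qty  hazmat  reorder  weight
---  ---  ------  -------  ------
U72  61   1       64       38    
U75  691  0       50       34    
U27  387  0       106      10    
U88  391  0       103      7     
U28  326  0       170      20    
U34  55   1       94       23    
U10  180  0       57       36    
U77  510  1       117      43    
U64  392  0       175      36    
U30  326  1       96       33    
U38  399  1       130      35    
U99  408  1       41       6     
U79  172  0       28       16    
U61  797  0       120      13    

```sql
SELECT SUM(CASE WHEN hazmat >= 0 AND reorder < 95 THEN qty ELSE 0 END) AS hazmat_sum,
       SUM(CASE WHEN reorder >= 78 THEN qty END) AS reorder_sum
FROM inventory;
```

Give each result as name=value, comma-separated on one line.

[hazmat_sum: hazmat >= 0 AND reorder < 95]
bin=U72: ✓ → 61
bin=U75: ✓ → 691
bin=U27: ✗
bin=U88: ✗
bin=U28: ✗
bin=U34: ✓ → 55
bin=U10: ✓ → 180
bin=U77: ✗
bin=U64: ✗
bin=U30: ✗
bin=U38: ✗
bin=U99: ✓ → 408
bin=U79: ✓ → 172
bin=U61: ✗
hazmat_sum = 61 + 691 + 55 + 180 + 408 + 172 = 1567
—
[reorder_sum: reorder >= 78]
bin=U72: ✗
bin=U75: ✗
bin=U27: ✓ → 387
bin=U88: ✓ → 391
bin=U28: ✓ → 326
bin=U34: ✓ → 55
bin=U10: ✗
bin=U77: ✓ → 510
bin=U64: ✓ → 392
bin=U30: ✓ → 326
bin=U38: ✓ → 399
bin=U99: ✗
bin=U79: ✗
bin=U61: ✓ → 797
reorder_sum = 387 + 391 + 326 + 55 + 510 + 392 + 326 + 399 + 797 = 3583

hazmat_sum=1567, reorder_sum=3583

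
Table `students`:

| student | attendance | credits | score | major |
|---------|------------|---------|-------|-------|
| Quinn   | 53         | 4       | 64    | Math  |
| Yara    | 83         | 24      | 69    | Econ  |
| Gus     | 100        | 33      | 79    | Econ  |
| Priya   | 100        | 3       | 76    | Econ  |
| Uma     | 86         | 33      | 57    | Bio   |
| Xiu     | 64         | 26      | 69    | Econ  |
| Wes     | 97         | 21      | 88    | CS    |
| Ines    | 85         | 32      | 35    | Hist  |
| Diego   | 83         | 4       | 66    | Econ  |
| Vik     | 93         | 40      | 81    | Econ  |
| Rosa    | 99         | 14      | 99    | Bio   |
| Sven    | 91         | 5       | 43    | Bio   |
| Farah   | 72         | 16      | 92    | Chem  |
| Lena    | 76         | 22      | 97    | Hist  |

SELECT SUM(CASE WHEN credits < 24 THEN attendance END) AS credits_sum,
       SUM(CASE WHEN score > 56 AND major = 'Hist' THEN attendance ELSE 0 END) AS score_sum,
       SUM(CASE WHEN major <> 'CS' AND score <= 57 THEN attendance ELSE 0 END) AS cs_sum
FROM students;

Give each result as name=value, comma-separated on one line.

[credits_sum: credits < 24]
student=Quinn: ✓ → 53
student=Yara: ✗
student=Gus: ✗
student=Priya: ✓ → 100
student=Uma: ✗
student=Xiu: ✗
student=Wes: ✓ → 97
student=Ines: ✗
student=Diego: ✓ → 83
student=Vik: ✗
student=Rosa: ✓ → 99
student=Sven: ✓ → 91
student=Farah: ✓ → 72
student=Lena: ✓ → 76
credits_sum = 53 + 100 + 97 + 83 + 99 + 91 + 72 + 76 = 671
—
[score_sum: score > 56 AND major = 'Hist']
student=Quinn: ✗
student=Yara: ✗
student=Gus: ✗
student=Priya: ✗
student=Uma: ✗
student=Xiu: ✗
student=Wes: ✗
student=Ines: ✗
student=Diego: ✗
student=Vik: ✗
student=Rosa: ✗
student=Sven: ✗
student=Farah: ✗
student=Lena: ✓ → 76
score_sum = 76
—
[cs_sum: major <> 'CS' AND score <= 57]
student=Quinn: ✗
student=Yara: ✗
student=Gus: ✗
student=Priya: ✗
student=Uma: ✓ → 86
student=Xiu: ✗
student=Wes: ✗
student=Ines: ✓ → 85
student=Diego: ✗
student=Vik: ✗
student=Rosa: ✗
student=Sven: ✓ → 91
student=Farah: ✗
student=Lena: ✗
cs_sum = 86 + 85 + 91 = 262

credits_sum=671, score_sum=76, cs_sum=262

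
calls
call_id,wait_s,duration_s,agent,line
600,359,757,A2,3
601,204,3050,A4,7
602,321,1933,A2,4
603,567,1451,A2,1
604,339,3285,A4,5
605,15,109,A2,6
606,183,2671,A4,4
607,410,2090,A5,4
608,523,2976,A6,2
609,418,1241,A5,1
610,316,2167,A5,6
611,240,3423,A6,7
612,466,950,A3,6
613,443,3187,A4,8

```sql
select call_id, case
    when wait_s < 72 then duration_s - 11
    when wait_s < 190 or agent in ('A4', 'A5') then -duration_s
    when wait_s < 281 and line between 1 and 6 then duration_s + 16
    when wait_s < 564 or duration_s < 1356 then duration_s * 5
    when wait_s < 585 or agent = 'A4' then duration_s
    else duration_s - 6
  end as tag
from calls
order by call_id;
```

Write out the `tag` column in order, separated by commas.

3785, -3050, 9665, 1451, -3285, 98, -2671, -2090, 14880, -1241, -2167, 17115, 4750, -3187

call_id=600: wait_s < 564 or duration_s < 1356 → 3785
call_id=601: wait_s < 190 or agent in ('A4', 'A5') → -3050
call_id=602: wait_s < 564 or duration_s < 1356 → 9665
call_id=603: wait_s < 585 or agent = 'A4' → 1451
call_id=604: wait_s < 190 or agent in ('A4', 'A5') → -3285
call_id=605: wait_s < 72 → 98
call_id=606: wait_s < 190 or agent in ('A4', 'A5') → -2671
call_id=607: wait_s < 190 or agent in ('A4', 'A5') → -2090
call_id=608: wait_s < 564 or duration_s < 1356 → 14880
call_id=609: wait_s < 190 or agent in ('A4', 'A5') → -1241
call_id=610: wait_s < 190 or agent in ('A4', 'A5') → -2167
call_id=611: wait_s < 564 or duration_s < 1356 → 17115
call_id=612: wait_s < 564 or duration_s < 1356 → 4750
call_id=613: wait_s < 190 or agent in ('A4', 'A5') → -3187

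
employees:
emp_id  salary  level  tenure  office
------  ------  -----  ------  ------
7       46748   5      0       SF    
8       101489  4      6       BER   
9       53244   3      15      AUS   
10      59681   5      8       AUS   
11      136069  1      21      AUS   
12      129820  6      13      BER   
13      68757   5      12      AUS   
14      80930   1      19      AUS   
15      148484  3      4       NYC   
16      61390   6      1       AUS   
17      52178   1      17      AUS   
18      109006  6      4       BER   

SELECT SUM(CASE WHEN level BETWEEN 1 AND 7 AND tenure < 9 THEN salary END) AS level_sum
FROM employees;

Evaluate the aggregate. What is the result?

emp_id=7: ✓ → 46748
emp_id=8: ✓ → 101489
emp_id=9: ✗
emp_id=10: ✓ → 59681
emp_id=11: ✗
emp_id=12: ✗
emp_id=13: ✗
emp_id=14: ✗
emp_id=15: ✓ → 148484
emp_id=16: ✓ → 61390
emp_id=17: ✗
emp_id=18: ✓ → 109006
level_sum = 46748 + 101489 + 59681 + 148484 + 61390 + 109006 = 526798

526798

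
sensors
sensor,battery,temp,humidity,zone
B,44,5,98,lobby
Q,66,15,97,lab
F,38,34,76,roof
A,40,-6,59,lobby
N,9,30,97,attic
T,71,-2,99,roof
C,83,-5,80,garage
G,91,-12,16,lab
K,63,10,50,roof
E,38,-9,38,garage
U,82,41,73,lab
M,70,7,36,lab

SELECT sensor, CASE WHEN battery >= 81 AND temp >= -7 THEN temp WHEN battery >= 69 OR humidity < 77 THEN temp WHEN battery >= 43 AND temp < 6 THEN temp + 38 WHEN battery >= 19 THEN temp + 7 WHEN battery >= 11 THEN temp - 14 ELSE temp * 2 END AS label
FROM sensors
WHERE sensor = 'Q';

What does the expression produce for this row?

22

sensor = Q: battery=66, temp=15, humidity=97, zone=lab.
battery >= 81 AND temp >= -7 → false
battery >= 69 OR humidity < 77 → false
battery >= 43 AND temp < 6 → false
battery >= 19 → true → 22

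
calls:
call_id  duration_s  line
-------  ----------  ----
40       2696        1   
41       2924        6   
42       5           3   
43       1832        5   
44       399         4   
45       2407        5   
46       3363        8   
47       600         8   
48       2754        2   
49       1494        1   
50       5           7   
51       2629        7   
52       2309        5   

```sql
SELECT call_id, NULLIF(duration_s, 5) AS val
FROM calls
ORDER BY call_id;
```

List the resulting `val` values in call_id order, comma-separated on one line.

call_id=40: duration_s=2696 vs 5: differ → 2696
call_id=41: duration_s=2924 vs 5: differ → 2924
call_id=42: duration_s=5 vs 5: equal → NULL
call_id=43: duration_s=1832 vs 5: differ → 1832
call_id=44: duration_s=399 vs 5: differ → 399
call_id=45: duration_s=2407 vs 5: differ → 2407
call_id=46: duration_s=3363 vs 5: differ → 3363
call_id=47: duration_s=600 vs 5: differ → 600
call_id=48: duration_s=2754 vs 5: differ → 2754
call_id=49: duration_s=1494 vs 5: differ → 1494
call_id=50: duration_s=5 vs 5: equal → NULL
call_id=51: duration_s=2629 vs 5: differ → 2629
call_id=52: duration_s=2309 vs 5: differ → 2309

2696, 2924, NULL, 1832, 399, 2407, 3363, 600, 2754, 1494, NULL, 2629, 2309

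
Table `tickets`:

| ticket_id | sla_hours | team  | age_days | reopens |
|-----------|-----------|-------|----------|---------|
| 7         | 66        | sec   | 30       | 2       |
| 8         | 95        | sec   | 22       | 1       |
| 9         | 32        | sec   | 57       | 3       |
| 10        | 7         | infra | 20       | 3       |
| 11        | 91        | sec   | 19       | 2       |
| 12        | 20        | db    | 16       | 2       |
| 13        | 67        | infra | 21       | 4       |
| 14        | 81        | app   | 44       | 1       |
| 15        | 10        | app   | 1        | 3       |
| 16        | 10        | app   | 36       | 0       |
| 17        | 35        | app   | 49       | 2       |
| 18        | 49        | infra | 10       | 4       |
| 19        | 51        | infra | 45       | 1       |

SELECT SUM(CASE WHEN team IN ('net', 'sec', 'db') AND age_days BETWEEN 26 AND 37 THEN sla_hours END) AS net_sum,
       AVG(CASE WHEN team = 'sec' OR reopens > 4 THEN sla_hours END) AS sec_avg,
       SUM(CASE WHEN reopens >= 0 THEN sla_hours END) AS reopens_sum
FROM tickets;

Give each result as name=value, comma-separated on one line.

net_sum=66, sec_avg=71, reopens_sum=614

[net_sum: team IN ('net', 'sec', 'db') AND age_days BETWEEN 26 AND 37]
ticket_id=7: ✓ → 66
ticket_id=8: ✗
ticket_id=9: ✗
ticket_id=10: ✗
ticket_id=11: ✗
ticket_id=12: ✗
ticket_id=13: ✗
ticket_id=14: ✗
ticket_id=15: ✗
ticket_id=16: ✗
ticket_id=17: ✗
ticket_id=18: ✗
ticket_id=19: ✗
net_sum = 66
—
[sec_avg: team = 'sec' OR reopens > 4]
ticket_id=7: ✓ → 66
ticket_id=8: ✓ → 95
ticket_id=9: ✓ → 32
ticket_id=10: ✗
ticket_id=11: ✓ → 91
ticket_id=12: ✗
ticket_id=13: ✗
ticket_id=14: ✗
ticket_id=15: ✗
ticket_id=16: ✗
ticket_id=17: ✗
ticket_id=18: ✗
ticket_id=19: ✗
sec_avg = (66 + 95 + 32 + 91) / 4 = 71
—
[reopens_sum: reopens >= 0]
ticket_id=7: ✓ → 66
ticket_id=8: ✓ → 95
ticket_id=9: ✓ → 32
ticket_id=10: ✓ → 7
ticket_id=11: ✓ → 91
ticket_id=12: ✓ → 20
ticket_id=13: ✓ → 67
ticket_id=14: ✓ → 81
ticket_id=15: ✓ → 10
ticket_id=16: ✓ → 10
ticket_id=17: ✓ → 35
ticket_id=18: ✓ → 49
ticket_id=19: ✓ → 51
reopens_sum = 66 + 95 + 32 + 7 + 91 + 20 + 67 + 81 + 10 + 10 + 35 + 49 + 51 = 614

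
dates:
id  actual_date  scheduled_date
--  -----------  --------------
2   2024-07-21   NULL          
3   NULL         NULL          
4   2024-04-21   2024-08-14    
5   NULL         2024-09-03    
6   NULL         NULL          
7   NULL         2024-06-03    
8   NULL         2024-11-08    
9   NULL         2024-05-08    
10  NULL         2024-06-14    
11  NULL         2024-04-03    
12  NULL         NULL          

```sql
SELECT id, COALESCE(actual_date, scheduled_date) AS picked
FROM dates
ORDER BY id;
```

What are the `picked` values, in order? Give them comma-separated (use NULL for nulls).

id=2: actual_date=2024-07-21 → 2024-07-21
id=3: actual_date=NULL, scheduled_date=NULL (all NULL) → NULL
id=4: actual_date=2024-04-21 → 2024-04-21
id=5: actual_date=NULL, scheduled_date=2024-09-03 → 2024-09-03
id=6: actual_date=NULL, scheduled_date=NULL (all NULL) → NULL
id=7: actual_date=NULL, scheduled_date=2024-06-03 → 2024-06-03
id=8: actual_date=NULL, scheduled_date=2024-11-08 → 2024-11-08
id=9: actual_date=NULL, scheduled_date=2024-05-08 → 2024-05-08
id=10: actual_date=NULL, scheduled_date=2024-06-14 → 2024-06-14
id=11: actual_date=NULL, scheduled_date=2024-04-03 → 2024-04-03
id=12: actual_date=NULL, scheduled_date=NULL (all NULL) → NULL

2024-07-21, NULL, 2024-04-21, 2024-09-03, NULL, 2024-06-03, 2024-11-08, 2024-05-08, 2024-06-14, 2024-04-03, NULL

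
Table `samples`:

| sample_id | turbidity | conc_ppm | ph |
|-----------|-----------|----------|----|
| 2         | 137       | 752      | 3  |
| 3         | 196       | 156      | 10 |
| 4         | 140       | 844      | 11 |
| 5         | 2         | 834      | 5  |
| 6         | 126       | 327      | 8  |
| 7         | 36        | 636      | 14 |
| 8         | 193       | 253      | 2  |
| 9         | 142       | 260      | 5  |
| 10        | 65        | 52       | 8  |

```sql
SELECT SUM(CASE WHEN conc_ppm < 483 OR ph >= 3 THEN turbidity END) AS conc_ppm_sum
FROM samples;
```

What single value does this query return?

sample_id=2: ✓ → 137
sample_id=3: ✓ → 196
sample_id=4: ✓ → 140
sample_id=5: ✓ → 2
sample_id=6: ✓ → 126
sample_id=7: ✓ → 36
sample_id=8: ✓ → 193
sample_id=9: ✓ → 142
sample_id=10: ✓ → 65
conc_ppm_sum = 137 + 196 + 140 + 2 + 126 + 36 + 193 + 142 + 65 = 1037

1037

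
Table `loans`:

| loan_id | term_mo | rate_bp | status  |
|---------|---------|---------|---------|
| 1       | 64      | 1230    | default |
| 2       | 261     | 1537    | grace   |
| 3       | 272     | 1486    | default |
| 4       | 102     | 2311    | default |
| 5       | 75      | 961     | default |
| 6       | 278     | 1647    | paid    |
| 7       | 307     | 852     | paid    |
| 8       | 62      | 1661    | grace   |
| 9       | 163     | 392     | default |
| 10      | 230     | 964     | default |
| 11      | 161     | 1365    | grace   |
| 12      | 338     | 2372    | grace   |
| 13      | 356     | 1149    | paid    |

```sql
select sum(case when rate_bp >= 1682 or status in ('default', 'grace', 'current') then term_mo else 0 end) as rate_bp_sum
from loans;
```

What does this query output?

loan_id=1: ✓ → 64
loan_id=2: ✓ → 261
loan_id=3: ✓ → 272
loan_id=4: ✓ → 102
loan_id=5: ✓ → 75
loan_id=6: ✗
loan_id=7: ✗
loan_id=8: ✓ → 62
loan_id=9: ✓ → 163
loan_id=10: ✓ → 230
loan_id=11: ✓ → 161
loan_id=12: ✓ → 338
loan_id=13: ✗
rate_bp_sum = 64 + 261 + 272 + 102 + 75 + 62 + 163 + 230 + 161 + 338 = 1728

1728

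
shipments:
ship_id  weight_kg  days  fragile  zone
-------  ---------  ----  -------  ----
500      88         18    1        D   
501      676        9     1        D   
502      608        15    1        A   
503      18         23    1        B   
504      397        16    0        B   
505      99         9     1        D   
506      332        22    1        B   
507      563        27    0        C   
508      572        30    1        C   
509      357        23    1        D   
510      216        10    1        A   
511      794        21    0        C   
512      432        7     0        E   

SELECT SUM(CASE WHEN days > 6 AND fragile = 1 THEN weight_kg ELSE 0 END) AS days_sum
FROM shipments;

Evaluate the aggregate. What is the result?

2966

ship_id=500: ✓ → 88
ship_id=501: ✓ → 676
ship_id=502: ✓ → 608
ship_id=503: ✓ → 18
ship_id=504: ✗
ship_id=505: ✓ → 99
ship_id=506: ✓ → 332
ship_id=507: ✗
ship_id=508: ✓ → 572
ship_id=509: ✓ → 357
ship_id=510: ✓ → 216
ship_id=511: ✗
ship_id=512: ✗
days_sum = 88 + 676 + 608 + 18 + 99 + 332 + 572 + 357 + 216 = 2966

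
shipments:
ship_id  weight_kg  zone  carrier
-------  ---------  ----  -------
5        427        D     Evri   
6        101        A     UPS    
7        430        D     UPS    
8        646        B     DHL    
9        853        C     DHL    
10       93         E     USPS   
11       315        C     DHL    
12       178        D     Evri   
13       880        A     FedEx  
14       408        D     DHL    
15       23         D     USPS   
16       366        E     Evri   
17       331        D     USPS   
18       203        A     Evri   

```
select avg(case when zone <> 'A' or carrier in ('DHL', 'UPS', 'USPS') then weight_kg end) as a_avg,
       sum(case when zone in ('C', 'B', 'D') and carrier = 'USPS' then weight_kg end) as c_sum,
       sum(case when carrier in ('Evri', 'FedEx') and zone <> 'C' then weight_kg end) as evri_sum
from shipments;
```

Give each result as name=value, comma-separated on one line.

a_avg=347.5833333333, c_sum=354, evri_sum=2054

[a_avg: zone <> 'A' or carrier in ('DHL', 'UPS', 'USPS')]
ship_id=5: ✓ → 427
ship_id=6: ✓ → 101
ship_id=7: ✓ → 430
ship_id=8: ✓ → 646
ship_id=9: ✓ → 853
ship_id=10: ✓ → 93
ship_id=11: ✓ → 315
ship_id=12: ✓ → 178
ship_id=13: ✗
ship_id=14: ✓ → 408
ship_id=15: ✓ → 23
ship_id=16: ✓ → 366
ship_id=17: ✓ → 331
ship_id=18: ✗
a_avg = (427 + 101 + 430 + 646 + 853 + 93 + 315 + 178 + 408 + 23 + 366 + 331) / 12 = 347.5833333333
—
[c_sum: zone in ('C', 'B', 'D') and carrier = 'USPS']
ship_id=5: ✗
ship_id=6: ✗
ship_id=7: ✗
ship_id=8: ✗
ship_id=9: ✗
ship_id=10: ✗
ship_id=11: ✗
ship_id=12: ✗
ship_id=13: ✗
ship_id=14: ✗
ship_id=15: ✓ → 23
ship_id=16: ✗
ship_id=17: ✓ → 331
ship_id=18: ✗
c_sum = 23 + 331 = 354
—
[evri_sum: carrier in ('Evri', 'FedEx') and zone <> 'C']
ship_id=5: ✓ → 427
ship_id=6: ✗
ship_id=7: ✗
ship_id=8: ✗
ship_id=9: ✗
ship_id=10: ✗
ship_id=11: ✗
ship_id=12: ✓ → 178
ship_id=13: ✓ → 880
ship_id=14: ✗
ship_id=15: ✗
ship_id=16: ✓ → 366
ship_id=17: ✗
ship_id=18: ✓ → 203
evri_sum = 427 + 178 + 880 + 366 + 203 = 2054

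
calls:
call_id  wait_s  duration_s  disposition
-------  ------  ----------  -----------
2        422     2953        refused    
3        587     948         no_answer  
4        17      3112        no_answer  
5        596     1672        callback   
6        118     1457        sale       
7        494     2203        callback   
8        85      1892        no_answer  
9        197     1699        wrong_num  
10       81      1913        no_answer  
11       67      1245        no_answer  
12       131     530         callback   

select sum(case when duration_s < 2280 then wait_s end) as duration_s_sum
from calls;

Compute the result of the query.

call_id=2: ✗
call_id=3: ✓ → 587
call_id=4: ✗
call_id=5: ✓ → 596
call_id=6: ✓ → 118
call_id=7: ✓ → 494
call_id=8: ✓ → 85
call_id=9: ✓ → 197
call_id=10: ✓ → 81
call_id=11: ✓ → 67
call_id=12: ✓ → 131
duration_s_sum = 587 + 596 + 118 + 494 + 85 + 197 + 81 + 67 + 131 = 2356

2356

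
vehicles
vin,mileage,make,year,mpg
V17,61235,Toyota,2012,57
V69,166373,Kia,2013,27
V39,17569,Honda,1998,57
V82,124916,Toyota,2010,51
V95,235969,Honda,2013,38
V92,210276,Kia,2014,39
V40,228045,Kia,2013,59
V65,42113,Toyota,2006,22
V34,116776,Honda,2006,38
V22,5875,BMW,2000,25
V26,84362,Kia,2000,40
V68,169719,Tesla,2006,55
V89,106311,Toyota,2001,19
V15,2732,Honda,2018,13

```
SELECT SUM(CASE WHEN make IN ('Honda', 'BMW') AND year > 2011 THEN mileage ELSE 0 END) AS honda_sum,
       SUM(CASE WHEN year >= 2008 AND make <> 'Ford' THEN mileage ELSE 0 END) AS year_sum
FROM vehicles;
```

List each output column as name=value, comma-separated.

honda_sum=238701, year_sum=1029546

[honda_sum: make IN ('Honda', 'BMW') AND year > 2011]
vin=V17: ✗
vin=V69: ✗
vin=V39: ✗
vin=V82: ✗
vin=V95: ✓ → 235969
vin=V92: ✗
vin=V40: ✗
vin=V65: ✗
vin=V34: ✗
vin=V22: ✗
vin=V26: ✗
vin=V68: ✗
vin=V89: ✗
vin=V15: ✓ → 2732
honda_sum = 235969 + 2732 = 238701
—
[year_sum: year >= 2008 AND make <> 'Ford']
vin=V17: ✓ → 61235
vin=V69: ✓ → 166373
vin=V39: ✗
vin=V82: ✓ → 124916
vin=V95: ✓ → 235969
vin=V92: ✓ → 210276
vin=V40: ✓ → 228045
vin=V65: ✗
vin=V34: ✗
vin=V22: ✗
vin=V26: ✗
vin=V68: ✗
vin=V89: ✗
vin=V15: ✓ → 2732
year_sum = 61235 + 166373 + 124916 + 235969 + 210276 + 228045 + 2732 = 1029546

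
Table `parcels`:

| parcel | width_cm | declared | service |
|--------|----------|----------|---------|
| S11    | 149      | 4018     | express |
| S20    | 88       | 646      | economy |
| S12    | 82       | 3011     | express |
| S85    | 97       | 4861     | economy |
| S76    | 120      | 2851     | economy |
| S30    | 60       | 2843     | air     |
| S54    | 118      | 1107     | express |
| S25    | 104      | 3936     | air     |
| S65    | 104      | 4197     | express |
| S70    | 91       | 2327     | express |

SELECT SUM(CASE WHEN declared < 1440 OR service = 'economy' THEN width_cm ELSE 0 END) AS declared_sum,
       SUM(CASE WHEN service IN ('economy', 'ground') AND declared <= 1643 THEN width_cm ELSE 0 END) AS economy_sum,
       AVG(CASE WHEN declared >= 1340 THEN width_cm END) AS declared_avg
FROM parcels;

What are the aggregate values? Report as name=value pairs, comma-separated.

declared_sum=423, economy_sum=88, declared_avg=100.875

[declared_sum: declared < 1440 OR service = 'economy']
parcel=S11: ✗
parcel=S20: ✓ → 88
parcel=S12: ✗
parcel=S85: ✓ → 97
parcel=S76: ✓ → 120
parcel=S30: ✗
parcel=S54: ✓ → 118
parcel=S25: ✗
parcel=S65: ✗
parcel=S70: ✗
declared_sum = 88 + 97 + 120 + 118 = 423
—
[economy_sum: service IN ('economy', 'ground') AND declared <= 1643]
parcel=S11: ✗
parcel=S20: ✓ → 88
parcel=S12: ✗
parcel=S85: ✗
parcel=S76: ✗
parcel=S30: ✗
parcel=S54: ✗
parcel=S25: ✗
parcel=S65: ✗
parcel=S70: ✗
economy_sum = 88
—
[declared_avg: declared >= 1340]
parcel=S11: ✓ → 149
parcel=S20: ✗
parcel=S12: ✓ → 82
parcel=S85: ✓ → 97
parcel=S76: ✓ → 120
parcel=S30: ✓ → 60
parcel=S54: ✗
parcel=S25: ✓ → 104
parcel=S65: ✓ → 104
parcel=S70: ✓ → 91
declared_avg = (149 + 82 + 97 + 120 + 60 + 104 + 104 + 91) / 8 = 100.875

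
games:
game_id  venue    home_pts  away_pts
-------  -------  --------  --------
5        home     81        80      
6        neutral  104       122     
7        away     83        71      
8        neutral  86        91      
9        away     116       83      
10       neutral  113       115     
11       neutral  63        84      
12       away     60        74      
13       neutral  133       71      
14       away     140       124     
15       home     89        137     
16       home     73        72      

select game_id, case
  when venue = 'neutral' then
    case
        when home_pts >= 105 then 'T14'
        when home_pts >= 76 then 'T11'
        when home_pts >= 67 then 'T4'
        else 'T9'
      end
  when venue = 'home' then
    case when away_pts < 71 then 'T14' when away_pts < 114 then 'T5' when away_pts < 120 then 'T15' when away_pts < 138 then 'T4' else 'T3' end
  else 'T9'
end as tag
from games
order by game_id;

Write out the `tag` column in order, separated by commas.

T5, T11, T9, T11, T9, T14, T9, T9, T14, T9, T4, T5

game_id=5: venue='home' → inner[away_pts < 114] → T5
game_id=6: venue='neutral' → inner[home_pts >= 76] → T11
game_id=7: venue='away' → outer ELSE → T9
game_id=8: venue='neutral' → inner[home_pts >= 76] → T11
game_id=9: venue='away' → outer ELSE → T9
game_id=10: venue='neutral' → inner[home_pts >= 105] → T14
game_id=11: venue='neutral' → inner[ELSE] → T9
game_id=12: venue='away' → outer ELSE → T9
game_id=13: venue='neutral' → inner[home_pts >= 105] → T14
game_id=14: venue='away' → outer ELSE → T9
game_id=15: venue='home' → inner[away_pts < 138] → T4
game_id=16: venue='home' → inner[away_pts < 114] → T5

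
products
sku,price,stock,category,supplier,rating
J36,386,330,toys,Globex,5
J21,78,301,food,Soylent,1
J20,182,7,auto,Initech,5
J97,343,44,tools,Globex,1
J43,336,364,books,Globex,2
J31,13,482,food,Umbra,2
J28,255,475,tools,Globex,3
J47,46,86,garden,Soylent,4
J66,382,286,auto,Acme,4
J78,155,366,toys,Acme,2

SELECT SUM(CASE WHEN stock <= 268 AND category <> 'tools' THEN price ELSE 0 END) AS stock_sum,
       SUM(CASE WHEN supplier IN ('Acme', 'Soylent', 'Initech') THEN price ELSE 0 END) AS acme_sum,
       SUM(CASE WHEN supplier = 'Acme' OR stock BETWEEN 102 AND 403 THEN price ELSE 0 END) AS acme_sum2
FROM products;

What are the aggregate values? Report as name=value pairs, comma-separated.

[stock_sum: stock <= 268 AND category <> 'tools']
sku=J36: ✗
sku=J21: ✗
sku=J20: ✓ → 182
sku=J97: ✗
sku=J43: ✗
sku=J31: ✗
sku=J28: ✗
sku=J47: ✓ → 46
sku=J66: ✗
sku=J78: ✗
stock_sum = 182 + 46 = 228
—
[acme_sum: supplier IN ('Acme', 'Soylent', 'Initech')]
sku=J36: ✗
sku=J21: ✓ → 78
sku=J20: ✓ → 182
sku=J97: ✗
sku=J43: ✗
sku=J31: ✗
sku=J28: ✗
sku=J47: ✓ → 46
sku=J66: ✓ → 382
sku=J78: ✓ → 155
acme_sum = 78 + 182 + 46 + 382 + 155 = 843
—
[acme_sum2: supplier = 'Acme' OR stock BETWEEN 102 AND 403]
sku=J36: ✓ → 386
sku=J21: ✓ → 78
sku=J20: ✗
sku=J97: ✗
sku=J43: ✓ → 336
sku=J31: ✗
sku=J28: ✗
sku=J47: ✗
sku=J66: ✓ → 382
sku=J78: ✓ → 155
acme_sum2 = 386 + 78 + 336 + 382 + 155 = 1337

stock_sum=228, acme_sum=843, acme_sum2=1337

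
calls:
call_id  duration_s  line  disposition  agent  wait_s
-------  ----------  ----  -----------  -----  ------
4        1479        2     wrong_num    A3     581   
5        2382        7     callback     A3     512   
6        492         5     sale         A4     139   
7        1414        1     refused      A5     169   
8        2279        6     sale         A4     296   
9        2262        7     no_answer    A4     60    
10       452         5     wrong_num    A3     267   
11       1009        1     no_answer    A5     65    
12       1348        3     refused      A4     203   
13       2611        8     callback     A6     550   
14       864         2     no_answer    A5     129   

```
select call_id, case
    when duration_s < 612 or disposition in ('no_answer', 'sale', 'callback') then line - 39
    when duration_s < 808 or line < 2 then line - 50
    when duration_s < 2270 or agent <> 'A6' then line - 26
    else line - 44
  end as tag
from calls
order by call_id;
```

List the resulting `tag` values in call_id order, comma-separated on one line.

-24, -32, -34, -49, -33, -32, -34, -38, -23, -31, -37

call_id=4: duration_s < 2270 or agent <> 'A6' → -24
call_id=5: duration_s < 612 or disposition in ('no_answer', 'sale', 'callback') → -32
call_id=6: duration_s < 612 or disposition in ('no_answer', 'sale', 'callback') → -34
call_id=7: duration_s < 808 or line < 2 → -49
call_id=8: duration_s < 612 or disposition in ('no_answer', 'sale', 'callback') → -33
call_id=9: duration_s < 612 or disposition in ('no_answer', 'sale', 'callback') → -32
call_id=10: duration_s < 612 or disposition in ('no_answer', 'sale', 'callback') → -34
call_id=11: duration_s < 612 or disposition in ('no_answer', 'sale', 'callback') → -38
call_id=12: duration_s < 2270 or agent <> 'A6' → -23
call_id=13: duration_s < 612 or disposition in ('no_answer', 'sale', 'callback') → -31
call_id=14: duration_s < 612 or disposition in ('no_answer', 'sale', 'callback') → -37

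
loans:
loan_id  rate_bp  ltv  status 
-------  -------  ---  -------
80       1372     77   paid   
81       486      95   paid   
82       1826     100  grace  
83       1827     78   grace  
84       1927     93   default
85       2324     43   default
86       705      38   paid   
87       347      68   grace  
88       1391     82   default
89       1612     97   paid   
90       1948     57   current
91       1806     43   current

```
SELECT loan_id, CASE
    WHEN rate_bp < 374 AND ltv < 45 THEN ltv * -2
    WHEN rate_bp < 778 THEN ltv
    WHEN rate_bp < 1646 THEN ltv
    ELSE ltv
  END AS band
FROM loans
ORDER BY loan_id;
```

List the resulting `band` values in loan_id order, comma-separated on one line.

77, 95, 100, 78, 93, 43, 38, 68, 82, 97, 57, 43

loan_id=80: rate_bp < 1646 → 77
loan_id=81: rate_bp < 778 → 95
loan_id=82: ELSE → 100
loan_id=83: ELSE → 78
loan_id=84: ELSE → 93
loan_id=85: ELSE → 43
loan_id=86: rate_bp < 778 → 38
loan_id=87: rate_bp < 778 → 68
loan_id=88: rate_bp < 1646 → 82
loan_id=89: rate_bp < 1646 → 97
loan_id=90: ELSE → 57
loan_id=91: ELSE → 43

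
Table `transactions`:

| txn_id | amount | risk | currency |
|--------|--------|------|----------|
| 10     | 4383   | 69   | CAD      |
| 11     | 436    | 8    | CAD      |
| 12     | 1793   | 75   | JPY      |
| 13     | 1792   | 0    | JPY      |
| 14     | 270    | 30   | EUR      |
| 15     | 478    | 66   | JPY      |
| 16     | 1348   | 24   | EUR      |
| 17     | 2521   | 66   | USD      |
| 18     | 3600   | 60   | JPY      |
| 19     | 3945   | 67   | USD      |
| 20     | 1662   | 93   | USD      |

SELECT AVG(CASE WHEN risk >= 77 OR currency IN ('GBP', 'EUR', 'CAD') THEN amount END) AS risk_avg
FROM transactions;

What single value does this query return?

1619.8

txn_id=10: ✓ → 4383
txn_id=11: ✓ → 436
txn_id=12: ✗
txn_id=13: ✗
txn_id=14: ✓ → 270
txn_id=15: ✗
txn_id=16: ✓ → 1348
txn_id=17: ✗
txn_id=18: ✗
txn_id=19: ✗
txn_id=20: ✓ → 1662
risk_avg = (4383 + 436 + 270 + 1348 + 1662) / 5 = 1619.8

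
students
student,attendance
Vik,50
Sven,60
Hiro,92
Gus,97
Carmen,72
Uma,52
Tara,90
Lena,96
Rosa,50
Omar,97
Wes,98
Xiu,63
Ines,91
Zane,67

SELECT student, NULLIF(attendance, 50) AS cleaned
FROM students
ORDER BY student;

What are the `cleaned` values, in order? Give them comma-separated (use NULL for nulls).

72, 97, 92, 91, 96, 97, NULL, 60, 90, 52, NULL, 98, 63, 67

student=Carmen: attendance=72 vs 50: differ → 72
student=Gus: attendance=97 vs 50: differ → 97
student=Hiro: attendance=92 vs 50: differ → 92
student=Ines: attendance=91 vs 50: differ → 91
student=Lena: attendance=96 vs 50: differ → 96
student=Omar: attendance=97 vs 50: differ → 97
student=Rosa: attendance=50 vs 50: equal → NULL
student=Sven: attendance=60 vs 50: differ → 60
student=Tara: attendance=90 vs 50: differ → 90
student=Uma: attendance=52 vs 50: differ → 52
student=Vik: attendance=50 vs 50: equal → NULL
student=Wes: attendance=98 vs 50: differ → 98
student=Xiu: attendance=63 vs 50: differ → 63
student=Zane: attendance=67 vs 50: differ → 67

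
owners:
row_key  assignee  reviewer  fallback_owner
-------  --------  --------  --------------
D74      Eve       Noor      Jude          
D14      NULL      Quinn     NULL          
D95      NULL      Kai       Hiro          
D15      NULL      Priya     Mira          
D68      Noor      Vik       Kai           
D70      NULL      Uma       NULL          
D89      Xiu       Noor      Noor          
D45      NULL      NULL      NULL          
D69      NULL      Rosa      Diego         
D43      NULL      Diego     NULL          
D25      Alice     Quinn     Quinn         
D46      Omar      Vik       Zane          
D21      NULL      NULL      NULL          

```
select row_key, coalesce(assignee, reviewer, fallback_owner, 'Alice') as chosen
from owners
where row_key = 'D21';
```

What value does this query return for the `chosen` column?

row_key = D21: assignee=NULL, reviewer=NULL, fallback_owner=NULL.
assignee=NULL, reviewer=NULL, fallback_owner=NULL, → literal Alice → Alice

Alice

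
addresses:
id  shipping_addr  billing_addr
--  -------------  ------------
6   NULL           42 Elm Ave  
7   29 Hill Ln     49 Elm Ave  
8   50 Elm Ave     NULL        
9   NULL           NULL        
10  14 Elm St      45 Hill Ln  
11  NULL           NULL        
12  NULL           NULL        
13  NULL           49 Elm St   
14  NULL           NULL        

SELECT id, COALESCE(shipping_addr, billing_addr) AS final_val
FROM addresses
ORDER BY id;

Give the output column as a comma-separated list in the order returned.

42 Elm Ave, 29 Hill Ln, 50 Elm Ave, NULL, 14 Elm St, NULL, NULL, 49 Elm St, NULL

id=6: shipping_addr=NULL, billing_addr=42 Elm Ave → 42 Elm Ave
id=7: shipping_addr=29 Hill Ln → 29 Hill Ln
id=8: shipping_addr=50 Elm Ave → 50 Elm Ave
id=9: shipping_addr=NULL, billing_addr=NULL (all NULL) → NULL
id=10: shipping_addr=14 Elm St → 14 Elm St
id=11: shipping_addr=NULL, billing_addr=NULL (all NULL) → NULL
id=12: shipping_addr=NULL, billing_addr=NULL (all NULL) → NULL
id=13: shipping_addr=NULL, billing_addr=49 Elm St → 49 Elm St
id=14: shipping_addr=NULL, billing_addr=NULL (all NULL) → NULL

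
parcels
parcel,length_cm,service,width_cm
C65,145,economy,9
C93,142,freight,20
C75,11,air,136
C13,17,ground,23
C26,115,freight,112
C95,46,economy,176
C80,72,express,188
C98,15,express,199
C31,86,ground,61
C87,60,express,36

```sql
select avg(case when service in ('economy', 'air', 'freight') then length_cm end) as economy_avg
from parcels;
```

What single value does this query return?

parcel=C65: ✓ → 145
parcel=C93: ✓ → 142
parcel=C75: ✓ → 11
parcel=C13: ✗
parcel=C26: ✓ → 115
parcel=C95: ✓ → 46
parcel=C80: ✗
parcel=C98: ✗
parcel=C31: ✗
parcel=C87: ✗
economy_avg = (145 + 142 + 11 + 115 + 46) / 5 = 91.8

91.8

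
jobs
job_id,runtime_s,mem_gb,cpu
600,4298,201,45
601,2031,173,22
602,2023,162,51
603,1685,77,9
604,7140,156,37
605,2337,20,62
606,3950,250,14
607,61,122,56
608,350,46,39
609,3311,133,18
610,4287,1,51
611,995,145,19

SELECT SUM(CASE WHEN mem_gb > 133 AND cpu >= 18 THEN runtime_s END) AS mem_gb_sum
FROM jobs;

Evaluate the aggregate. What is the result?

job_id=600: ✓ → 4298
job_id=601: ✓ → 2031
job_id=602: ✓ → 2023
job_id=603: ✗
job_id=604: ✓ → 7140
job_id=605: ✗
job_id=606: ✗
job_id=607: ✗
job_id=608: ✗
job_id=609: ✗
job_id=610: ✗
job_id=611: ✓ → 995
mem_gb_sum = 4298 + 2031 + 2023 + 7140 + 995 = 16487

16487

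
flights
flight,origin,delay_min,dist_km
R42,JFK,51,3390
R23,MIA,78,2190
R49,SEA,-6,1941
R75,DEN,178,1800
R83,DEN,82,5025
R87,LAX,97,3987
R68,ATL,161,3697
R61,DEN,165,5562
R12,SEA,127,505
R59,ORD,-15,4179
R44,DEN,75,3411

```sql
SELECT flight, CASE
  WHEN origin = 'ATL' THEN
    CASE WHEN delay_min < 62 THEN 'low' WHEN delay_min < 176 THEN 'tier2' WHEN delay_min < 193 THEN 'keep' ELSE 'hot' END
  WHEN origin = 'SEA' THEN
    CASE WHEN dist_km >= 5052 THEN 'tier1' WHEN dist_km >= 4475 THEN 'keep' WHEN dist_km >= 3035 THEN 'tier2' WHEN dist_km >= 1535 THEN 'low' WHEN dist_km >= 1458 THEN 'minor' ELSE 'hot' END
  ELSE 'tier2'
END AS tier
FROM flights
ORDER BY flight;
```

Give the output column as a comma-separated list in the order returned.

hot, tier2, tier2, tier2, low, tier2, tier2, tier2, tier2, tier2, tier2

flight=R12: origin='SEA' → inner[ELSE] → hot
flight=R23: origin='MIA' → outer ELSE → tier2
flight=R42: origin='JFK' → outer ELSE → tier2
flight=R44: origin='DEN' → outer ELSE → tier2
flight=R49: origin='SEA' → inner[dist_km >= 1535] → low
flight=R59: origin='ORD' → outer ELSE → tier2
flight=R61: origin='DEN' → outer ELSE → tier2
flight=R68: origin='ATL' → inner[delay_min < 176] → tier2
flight=R75: origin='DEN' → outer ELSE → tier2
flight=R83: origin='DEN' → outer ELSE → tier2
flight=R87: origin='LAX' → outer ELSE → tier2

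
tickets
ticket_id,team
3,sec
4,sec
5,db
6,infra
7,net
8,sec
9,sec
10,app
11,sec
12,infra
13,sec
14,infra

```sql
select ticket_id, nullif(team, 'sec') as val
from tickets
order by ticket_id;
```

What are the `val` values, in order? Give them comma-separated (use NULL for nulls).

NULL, NULL, db, infra, net, NULL, NULL, app, NULL, infra, NULL, infra

ticket_id=3: team=sec vs sec: equal → NULL
ticket_id=4: team=sec vs sec: equal → NULL
ticket_id=5: team=db vs sec: differ → db
ticket_id=6: team=infra vs sec: differ → infra
ticket_id=7: team=net vs sec: differ → net
ticket_id=8: team=sec vs sec: equal → NULL
ticket_id=9: team=sec vs sec: equal → NULL
ticket_id=10: team=app vs sec: differ → app
ticket_id=11: team=sec vs sec: equal → NULL
ticket_id=12: team=infra vs sec: differ → infra
ticket_id=13: team=sec vs sec: equal → NULL
ticket_id=14: team=infra vs sec: differ → infra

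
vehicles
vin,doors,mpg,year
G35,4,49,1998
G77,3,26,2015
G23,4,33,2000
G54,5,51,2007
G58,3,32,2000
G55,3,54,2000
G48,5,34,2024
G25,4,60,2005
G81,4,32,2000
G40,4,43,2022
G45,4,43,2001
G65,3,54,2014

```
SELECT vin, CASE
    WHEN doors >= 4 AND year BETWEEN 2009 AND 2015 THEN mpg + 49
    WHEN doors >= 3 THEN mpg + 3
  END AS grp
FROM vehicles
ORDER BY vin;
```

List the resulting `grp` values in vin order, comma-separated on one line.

36, 63, 52, 46, 46, 37, 54, 57, 35, 57, 29, 35

vin=G23: doors >= 3 → 36
vin=G25: doors >= 3 → 63
vin=G35: doors >= 3 → 52
vin=G40: doors >= 3 → 46
vin=G45: doors >= 3 → 46
vin=G48: doors >= 3 → 37
vin=G54: doors >= 3 → 54
vin=G55: doors >= 3 → 57
vin=G58: doors >= 3 → 35
vin=G65: doors >= 3 → 57
vin=G77: doors >= 3 → 29
vin=G81: doors >= 3 → 35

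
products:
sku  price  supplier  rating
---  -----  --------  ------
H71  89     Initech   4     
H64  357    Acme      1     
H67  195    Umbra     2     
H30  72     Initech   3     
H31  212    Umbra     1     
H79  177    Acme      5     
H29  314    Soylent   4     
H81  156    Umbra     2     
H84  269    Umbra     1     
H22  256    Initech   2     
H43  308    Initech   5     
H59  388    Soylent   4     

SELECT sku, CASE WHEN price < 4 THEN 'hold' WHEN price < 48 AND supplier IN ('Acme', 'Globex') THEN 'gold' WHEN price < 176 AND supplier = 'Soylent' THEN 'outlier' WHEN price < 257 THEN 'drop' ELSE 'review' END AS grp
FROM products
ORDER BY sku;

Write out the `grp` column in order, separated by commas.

drop, review, drop, drop, review, review, review, drop, drop, drop, drop, review

sku=H22: price < 257 → drop
sku=H29: ELSE → review
sku=H30: price < 257 → drop
sku=H31: price < 257 → drop
sku=H43: ELSE → review
sku=H59: ELSE → review
sku=H64: ELSE → review
sku=H67: price < 257 → drop
sku=H71: price < 257 → drop
sku=H79: price < 257 → drop
sku=H81: price < 257 → drop
sku=H84: ELSE → review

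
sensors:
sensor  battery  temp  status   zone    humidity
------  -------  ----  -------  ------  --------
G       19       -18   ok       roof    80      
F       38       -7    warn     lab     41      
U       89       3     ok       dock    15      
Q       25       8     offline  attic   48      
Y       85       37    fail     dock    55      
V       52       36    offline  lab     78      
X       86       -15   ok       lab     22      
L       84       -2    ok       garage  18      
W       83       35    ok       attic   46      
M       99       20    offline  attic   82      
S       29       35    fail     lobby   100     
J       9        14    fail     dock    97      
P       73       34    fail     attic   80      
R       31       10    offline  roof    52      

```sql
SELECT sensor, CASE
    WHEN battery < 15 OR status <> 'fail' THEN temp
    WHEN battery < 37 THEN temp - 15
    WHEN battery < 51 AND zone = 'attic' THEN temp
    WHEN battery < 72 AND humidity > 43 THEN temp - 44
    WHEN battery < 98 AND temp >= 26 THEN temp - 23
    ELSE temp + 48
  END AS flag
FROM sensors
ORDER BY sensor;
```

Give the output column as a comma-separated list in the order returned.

sensor=F: battery < 15 OR status <> 'fail' → -7
sensor=G: battery < 15 OR status <> 'fail' → -18
sensor=J: battery < 15 OR status <> 'fail' → 14
sensor=L: battery < 15 OR status <> 'fail' → -2
sensor=M: battery < 15 OR status <> 'fail' → 20
sensor=P: battery < 98 AND temp >= 26 → 11
sensor=Q: battery < 15 OR status <> 'fail' → 8
sensor=R: battery < 15 OR status <> 'fail' → 10
sensor=S: battery < 37 → 20
sensor=U: battery < 15 OR status <> 'fail' → 3
sensor=V: battery < 15 OR status <> 'fail' → 36
sensor=W: battery < 15 OR status <> 'fail' → 35
sensor=X: battery < 15 OR status <> 'fail' → -15
sensor=Y: battery < 98 AND temp >= 26 → 14

-7, -18, 14, -2, 20, 11, 8, 10, 20, 3, 36, 35, -15, 14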